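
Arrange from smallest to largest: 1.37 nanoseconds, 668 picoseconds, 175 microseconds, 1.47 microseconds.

1.37 nanoseconds = 0.00000000137 seconds
668 picoseconds = 0.000000000668 seconds
175 microseconds = 0.000175 seconds
1.47 microseconds = 0.00000147 seconds

668 picoseconds < 1.37 nanoseconds < 1.47 microseconds < 175 microseconds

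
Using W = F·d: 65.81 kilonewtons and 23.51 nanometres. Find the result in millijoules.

65.81 × 10³ × 23.51 × 10⁻⁹ = 1547.1931 × 10⁻⁶ J

1.5471931 millijoules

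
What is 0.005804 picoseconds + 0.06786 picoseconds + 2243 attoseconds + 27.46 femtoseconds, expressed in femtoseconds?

In femtoseconds:
  0.005804 picoseconds = 0.005804e3 femtoseconds = 5.804
  0.06786 picoseconds = 0.06786e3 femtoseconds = 67.86
  2243 attoseconds = 2243e-3 femtoseconds = 2.243
  27.46 femtoseconds → 27.46
Sum: 5.804 + 67.86 + 2.243 + 27.46 = 103.367

103.367 femtoseconds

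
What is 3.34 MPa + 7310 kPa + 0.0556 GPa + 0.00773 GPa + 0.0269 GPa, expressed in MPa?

In MPa:
  3.34 MPa → 3.34
  7310 kPa = 7310e-3 MPa = 7.31
  0.0556 GPa = 0.0556e3 MPa = 55.6
  0.00773 GPa = 0.00773e3 MPa = 7.73
  0.0269 GPa = 0.0269e3 MPa = 26.9
Sum: 3.34 + 7.31 + 55.6 + 7.73 + 26.9 = 100.88

100.88 MPa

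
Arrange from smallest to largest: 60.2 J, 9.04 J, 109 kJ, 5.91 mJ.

5.91 mJ < 9.04 J < 60.2 J < 109 kJ

60.2 J = 60.2 J
9.04 J = 9.04 J
109 kJ = 109000 J
5.91 mJ = 0.00591 J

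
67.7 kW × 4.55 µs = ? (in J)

67.7 × 10³ × 4.55 × 10⁻⁶ = 308.035 × 10⁻³ J

0.308035 J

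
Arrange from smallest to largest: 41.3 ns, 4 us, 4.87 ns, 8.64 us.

4.87 ns < 41.3 ns < 4 us < 8.64 us

41.3 ns = 0.0000000413 s
4 us = 0.000004 s
4.87 ns = 0.00000000487 s
8.64 us = 0.00000864 s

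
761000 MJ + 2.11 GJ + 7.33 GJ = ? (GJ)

770.44 GJ

In GJ:
  761000 MJ = 761000e-3 GJ = 761
  2.11 GJ → 2.11
  7.33 GJ → 7.33
Sum: 761 + 2.11 + 7.33 = 770.44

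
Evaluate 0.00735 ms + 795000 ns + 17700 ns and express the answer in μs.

In μs:
  0.00735 ms = 0.00735e3 μs = 7.35
  795000 ns = 795000e-3 μs = 795
  17700 ns = 17700e-3 μs = 17.7
Sum: 7.35 + 795 + 17.7 = 820.05

820.05 μs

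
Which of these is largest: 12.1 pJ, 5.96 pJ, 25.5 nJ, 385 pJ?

25.5 nJ

12.1 pJ = 0.0000000000121 J
5.96 pJ = 0.00000000000596 J
25.5 nJ = 0.0000000255 J
385 pJ = 0.000000000385 J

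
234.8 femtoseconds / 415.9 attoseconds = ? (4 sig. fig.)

564.6

(234.8 × 10^-15) / (415.9 × 10^-18) = 0.56456 × 10^3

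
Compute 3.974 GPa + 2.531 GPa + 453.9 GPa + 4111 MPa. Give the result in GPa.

In GPa:
  3.974 GPa → 3.974
  2.531 GPa → 2.531
  453.9 GPa → 453.9
  4111 MPa = 4111 × 10⁻³ GPa = 4.111
Sum: 3.974 + 2.531 + 453.9 + 4.111 = 464.516

464.516 GPa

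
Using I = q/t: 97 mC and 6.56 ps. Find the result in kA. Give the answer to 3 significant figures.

14800000 kA

(97 × 10⁻³) / (6.56 × 10⁻¹²) = 14.787 × 10⁹ A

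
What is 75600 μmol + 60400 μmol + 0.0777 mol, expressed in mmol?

In mmol:
  75600 μmol = 75600 × 10^-3 mmol = 75.6
  60400 μmol = 60400 × 10^-3 mmol = 60.4
  0.0777 mol = 0.0777 × 10^3 mmol = 77.7
Sum: 75.6 + 60.4 + 77.7 = 213.7

213.7 mmol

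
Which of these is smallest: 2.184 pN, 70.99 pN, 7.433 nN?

2.184 pN

2.184 pN = 0.000000000002184 N
70.99 pN = 0.00000000007099 N
7.433 nN = 0.000000007433 N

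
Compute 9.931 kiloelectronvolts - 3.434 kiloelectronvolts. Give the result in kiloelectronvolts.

6.497 kiloelectronvolts

In kiloelectronvolts:
  9.931 kiloelectronvolts → 9.931
  3.434 kiloelectronvolts → 3.434
Difference: 9.931 - 3.434 = 6.497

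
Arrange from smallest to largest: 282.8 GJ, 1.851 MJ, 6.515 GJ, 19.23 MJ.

1.851 MJ < 19.23 MJ < 6.515 GJ < 282.8 GJ

282.8 GJ = 282800000000 J
1.851 MJ = 1851000 J
6.515 GJ = 6515000000 J
19.23 MJ = 19230000 J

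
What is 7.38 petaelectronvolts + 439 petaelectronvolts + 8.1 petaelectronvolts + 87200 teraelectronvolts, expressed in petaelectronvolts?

In petaelectronvolts:
  7.38 petaelectronvolts → 7.38
  439 petaelectronvolts → 439
  8.1 petaelectronvolts → 8.1
  87200 teraelectronvolts = 87200 × 10^-3 petaelectronvolts = 87.2
Sum: 7.38 + 439 + 8.1 + 87.2 = 541.68

541.68 petaelectronvolts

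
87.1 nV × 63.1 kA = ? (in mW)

87.1e-9 × 63.1e3 = 5496.01e-6 W

5.49601 mW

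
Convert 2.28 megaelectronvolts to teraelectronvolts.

mega = 10^6, tera = 10^12; factor is 10^-6.
2.28 × 10^-6 = 0.00000228

0.00000228 teraelectronvolts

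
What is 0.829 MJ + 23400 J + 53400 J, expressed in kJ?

In kJ:
  0.829 MJ = 0.829e3 kJ = 829
  23400 J = 23400e-3 kJ = 23.4
  53400 J = 53400e-3 kJ = 53.4
Sum: 829 + 23.4 + 53.4 = 905.8

905.8 kJ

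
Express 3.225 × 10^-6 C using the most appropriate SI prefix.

3.225 uC

= 3.225 × 10^-6 C; 10^-6 is micro.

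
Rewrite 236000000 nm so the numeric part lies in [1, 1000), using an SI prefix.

= 236e-3 m; 1e-3 is milli.

236 mm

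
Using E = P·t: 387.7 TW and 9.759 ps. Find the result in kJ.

3.7835643 kJ

387.7 × 10^12 × 9.759 × 10^-12 = 3783.5643 J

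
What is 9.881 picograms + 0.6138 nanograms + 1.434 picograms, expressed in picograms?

625.115 picograms

In picograms:
  9.881 picograms → 9.881
  0.6138 nanograms = 0.6138e3 picograms = 613.8
  1.434 picograms → 1.434
Sum: 9.881 + 613.8 + 1.434 = 625.115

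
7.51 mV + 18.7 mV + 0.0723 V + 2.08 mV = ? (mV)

In mV:
  7.51 mV → 7.51
  18.7 mV → 18.7
  0.0723 V = 0.0723 × 10³ mV = 72.3
  2.08 mV → 2.08
Sum: 7.51 + 18.7 + 72.3 + 2.08 = 100.59

100.59 mV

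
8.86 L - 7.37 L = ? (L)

1.49 L

In L:
  8.86 L → 8.86
  7.37 L → 7.37
Difference: 8.86 - 7.37 = 1.49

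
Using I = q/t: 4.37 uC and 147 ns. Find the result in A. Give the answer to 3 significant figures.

(4.37 × 10⁻⁶) / (147 × 10⁻⁹) = 0.029728 × 10³ A

29.7 A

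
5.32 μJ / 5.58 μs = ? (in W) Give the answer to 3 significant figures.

(5.32 × 10⁻⁶) / (5.58 × 10⁻⁶) = 0.95341 W

0.953 W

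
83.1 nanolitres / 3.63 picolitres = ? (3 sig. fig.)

22900

(83.1 × 10^-9) / (3.63 × 10^-12) = 22.89 × 10^3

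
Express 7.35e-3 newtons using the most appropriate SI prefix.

7.35 millinewtons

= 7.35e-3 newtons; 1e-3 is milli.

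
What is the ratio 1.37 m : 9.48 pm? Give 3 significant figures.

145000000000

(1.37) / (9.48 × 10⁻¹²) = 0.1445 × 10¹²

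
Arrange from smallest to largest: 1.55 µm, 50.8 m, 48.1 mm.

1.55 µm < 48.1 mm < 50.8 m

1.55 µm = 0.00000155 m
50.8 m = 50.8 m
48.1 mm = 0.0481 m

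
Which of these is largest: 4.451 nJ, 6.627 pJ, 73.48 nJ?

4.451 nJ = 0.000000004451 J
6.627 pJ = 0.000000000006627 J
73.48 nJ = 0.00000007348 J

73.48 nJ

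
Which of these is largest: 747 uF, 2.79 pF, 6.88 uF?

747 uF = 0.000747 F
2.79 pF = 0.00000000000279 F
6.88 uF = 0.00000688 F

747 uF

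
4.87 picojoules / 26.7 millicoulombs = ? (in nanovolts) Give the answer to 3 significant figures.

0.182 nanovolts

(4.87e-12) / (26.7e-3) = 0.1824e-9 V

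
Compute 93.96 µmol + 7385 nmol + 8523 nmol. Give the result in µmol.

In µmol:
  93.96 µmol → 93.96
  7385 nmol = 7385 × 10⁻³ µmol = 7.385
  8523 nmol = 8523 × 10⁻³ µmol = 8.523
Sum: 93.96 + 7.385 + 8.523 = 109.868

109.868 µmol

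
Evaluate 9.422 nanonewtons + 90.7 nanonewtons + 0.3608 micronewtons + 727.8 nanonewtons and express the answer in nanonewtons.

In nanonewtons:
  9.422 nanonewtons → 9.422
  90.7 nanonewtons → 90.7
  0.3608 micronewtons = 0.3608 × 10³ nanonewtons = 360.8
  727.8 nanonewtons → 727.8
Sum: 9.422 + 90.7 + 360.8 + 727.8 = 1188.722

1188.722 nanonewtons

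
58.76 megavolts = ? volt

mega = 10⁶, (no prefix) = 10⁰; factor is 10⁶.
58.76 × 10⁶ = 58760000

58760000 volts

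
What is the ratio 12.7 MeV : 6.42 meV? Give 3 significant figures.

(12.7 × 10^6) / (6.42 × 10^-3) = 1.978 × 10^9

1980000000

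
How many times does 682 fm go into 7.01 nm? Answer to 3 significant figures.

(7.01e-9) / (682e-15) = 0.01028e6

10300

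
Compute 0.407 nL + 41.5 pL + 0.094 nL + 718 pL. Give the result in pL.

1260.5 pL

In pL:
  0.407 nL = 0.407 × 10³ pL = 407
  41.5 pL → 41.5
  0.094 nL = 0.094 × 10³ pL = 94
  718 pL → 718
Sum: 407 + 41.5 + 94 + 718 = 1260.5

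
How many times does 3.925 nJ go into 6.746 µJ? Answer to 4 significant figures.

1719

(6.746 × 10⁻⁶) / (3.925 × 10⁻⁹) = 1.7187 × 10³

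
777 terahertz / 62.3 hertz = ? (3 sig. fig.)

12500000000000

(777e12) / (62.3) = 12.47e12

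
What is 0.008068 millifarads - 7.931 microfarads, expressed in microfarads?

In microfarads:
  0.008068 millifarads = 0.008068e3 microfarads = 8.068
  7.931 microfarads → 7.931
Difference: 8.068 - 7.931 = 0.137

0.137 microfarads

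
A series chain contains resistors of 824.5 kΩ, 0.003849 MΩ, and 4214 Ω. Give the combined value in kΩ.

832.563 kΩ

In kΩ:
  824.5 kΩ → 824.5
  0.003849 MΩ = 0.003849 × 10³ kΩ = 3.849
  4214 Ω = 4214 × 10⁻³ kΩ = 4.214
Sum: 824.5 + 3.849 + 4.214 = 832.563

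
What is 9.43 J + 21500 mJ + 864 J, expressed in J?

894.93 J

In J:
  9.43 J → 9.43
  21500 mJ = 21500 × 10^-3 J = 21.5
  864 J → 864
Sum: 9.43 + 21.5 + 864 = 894.93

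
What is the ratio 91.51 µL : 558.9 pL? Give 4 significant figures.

(91.51e-6) / (558.9e-12) = 0.16373e6

163700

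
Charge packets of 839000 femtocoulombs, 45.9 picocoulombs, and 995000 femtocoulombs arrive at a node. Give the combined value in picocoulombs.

1879.9 picocoulombs

In picocoulombs:
  839000 femtocoulombs = 839000 × 10^-3 picocoulombs = 839
  45.9 picocoulombs → 45.9
  995000 femtocoulombs = 995000 × 10^-3 picocoulombs = 995
Sum: 839 + 45.9 + 995 = 1879.9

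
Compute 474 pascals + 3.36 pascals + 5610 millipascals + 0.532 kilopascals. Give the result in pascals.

In pascals:
  474 pascals → 474
  3.36 pascals → 3.36
  5610 millipascals = 5610 × 10⁻³ pascals = 5.61
  0.532 kilopascals = 0.532 × 10³ pascals = 532
Sum: 474 + 3.36 + 5.61 + 532 = 1014.97

1014.97 pascals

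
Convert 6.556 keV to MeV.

kilo = 10³, mega = 10⁶; factor is 10⁻³.
6.556 × 10⁻³ = 0.006556

0.006556 MeV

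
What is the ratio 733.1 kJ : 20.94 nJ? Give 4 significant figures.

(733.1 × 10³) / (20.94 × 10⁻⁹) = 35.01 × 10¹²

35010000000000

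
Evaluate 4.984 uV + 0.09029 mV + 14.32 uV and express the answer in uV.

In uV:
  4.984 uV → 4.984
  0.09029 mV = 0.09029 × 10^3 uV = 90.29
  14.32 uV → 14.32
Sum: 4.984 + 90.29 + 14.32 = 109.594

109.594 uV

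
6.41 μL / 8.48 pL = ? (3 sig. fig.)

(6.41e-6) / (8.48e-12) = 0.7559e6

756000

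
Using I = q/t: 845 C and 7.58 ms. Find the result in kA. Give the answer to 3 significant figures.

111 kA

(845) / (7.58 × 10^-3) = 111.48 × 10^3 A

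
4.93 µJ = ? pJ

micro = 1e-6, pico = 1e-12; factor is 1e6.
4.93 × 1e6 = 4930000

4930000 pJ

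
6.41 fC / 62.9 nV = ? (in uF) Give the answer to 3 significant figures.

(6.41 × 10^-15) / (62.9 × 10^-9) = 0.10191 × 10^-6 F

0.102 uF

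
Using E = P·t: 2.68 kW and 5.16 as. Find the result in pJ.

0.0138288 pJ

2.68 × 10^3 × 5.16 × 10^-18 = 13.8288 × 10^-15 J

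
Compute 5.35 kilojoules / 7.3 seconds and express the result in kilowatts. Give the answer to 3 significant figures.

0.733 kilowatts

(5.35 × 10³) / (7.3) = 0.73288 × 10³ W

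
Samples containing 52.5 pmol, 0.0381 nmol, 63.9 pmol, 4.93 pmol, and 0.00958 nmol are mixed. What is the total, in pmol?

In pmol:
  52.5 pmol → 52.5
  0.0381 nmol = 0.0381 × 10^3 pmol = 38.1
  63.9 pmol → 63.9
  4.93 pmol → 4.93
  0.00958 nmol = 0.00958 × 10^3 pmol = 9.58
Sum: 52.5 + 38.1 + 63.9 + 4.93 + 9.58 = 169.01

169.01 pmol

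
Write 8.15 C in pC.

8150000000000 pC

(no prefix) = 1e0, pico = 1e-12; factor is 1e12.
8.15 × 1e12 = 8150000000000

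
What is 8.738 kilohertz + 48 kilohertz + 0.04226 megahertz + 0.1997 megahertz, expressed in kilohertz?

298.698 kilohertz

In kilohertz:
  8.738 kilohertz → 8.738
  48 kilohertz → 48
  0.04226 megahertz = 0.04226 × 10³ kilohertz = 42.26
  0.1997 megahertz = 0.1997 × 10³ kilohertz = 199.7
Sum: 8.738 + 48 + 42.26 + 199.7 = 298.698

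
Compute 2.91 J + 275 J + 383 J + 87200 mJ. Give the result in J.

748.11 J

In J:
  2.91 J → 2.91
  275 J → 275
  383 J → 383
  87200 mJ = 87200 × 10⁻³ J = 87.2
Sum: 2.91 + 275 + 383 + 87.2 = 748.11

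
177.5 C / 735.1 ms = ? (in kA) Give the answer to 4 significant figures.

0.2415 kA

(177.5) / (735.1e-3) = 0.241464e3 A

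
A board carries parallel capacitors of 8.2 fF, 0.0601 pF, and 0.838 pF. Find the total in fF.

906.3 fF

In fF:
  8.2 fF → 8.2
  0.0601 pF = 0.0601 × 10^3 fF = 60.1
  0.838 pF = 0.838 × 10^3 fF = 838
Sum: 8.2 + 60.1 + 838 = 906.3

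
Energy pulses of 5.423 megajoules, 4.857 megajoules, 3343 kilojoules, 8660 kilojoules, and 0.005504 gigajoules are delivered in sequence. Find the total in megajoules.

In megajoules:
  5.423 megajoules → 5.423
  4.857 megajoules → 4.857
  3343 kilojoules = 3343 × 10^-3 megajoules = 3.343
  8660 kilojoules = 8660 × 10^-3 megajoules = 8.66
  0.005504 gigajoules = 0.005504 × 10^3 megajoules = 5.504
Sum: 5.423 + 4.857 + 3.343 + 8.66 + 5.504 = 27.787

27.787 megajoules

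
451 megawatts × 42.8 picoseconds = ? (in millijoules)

451 × 10^6 × 42.8 × 10^-12 = 19302.8 × 10^-6 J

19.3028 millijoules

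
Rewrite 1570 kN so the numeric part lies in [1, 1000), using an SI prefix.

1.57 MN

= 1.57 × 10^6 N; 10^6 is mega.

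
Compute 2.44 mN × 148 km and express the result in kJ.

2.44 × 10^-3 × 148 × 10^3 = 361.12 J

0.36112 kJ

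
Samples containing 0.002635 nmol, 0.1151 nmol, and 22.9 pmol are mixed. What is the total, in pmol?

140.635 pmol

In pmol:
  0.002635 nmol = 0.002635 × 10^3 pmol = 2.635
  0.1151 nmol = 0.1151 × 10^3 pmol = 115.1
  22.9 pmol → 22.9
Sum: 2.635 + 115.1 + 22.9 = 140.635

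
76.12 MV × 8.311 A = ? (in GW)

0.63263332 GW

76.12 × 10^6 × 8.311 = 632.63332 × 10^6 W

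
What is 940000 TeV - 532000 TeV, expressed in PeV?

In PeV:
  940000 TeV = 940000 × 10^-3 PeV = 940
  532000 TeV = 532000 × 10^-3 PeV = 532
Difference: 940 - 532 = 408

408 PeV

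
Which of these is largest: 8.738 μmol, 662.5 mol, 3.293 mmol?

662.5 mol

8.738 μmol = 0.000008738 mol
662.5 mol = 662.5 mol
3.293 mmol = 0.003293 mol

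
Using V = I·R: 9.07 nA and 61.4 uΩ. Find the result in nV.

0.000556898 nV

9.07 × 10⁻⁹ × 61.4 × 10⁻⁶ = 556.898 × 10⁻¹⁵ V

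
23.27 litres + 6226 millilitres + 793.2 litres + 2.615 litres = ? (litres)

825.311 litres

In litres:
  23.27 litres → 23.27
  6226 millilitres = 6226 × 10^-3 litres = 6.226
  793.2 litres → 793.2
  2.615 litres → 2.615
Sum: 23.27 + 6.226 + 793.2 + 2.615 = 825.311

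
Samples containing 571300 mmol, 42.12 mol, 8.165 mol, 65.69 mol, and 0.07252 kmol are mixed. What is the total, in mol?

759.795 mol

In mol:
  571300 mmol = 571300 × 10⁻³ mol = 571.3
  42.12 mol → 42.12
  8.165 mol → 8.165
  65.69 mol → 65.69
  0.07252 kmol = 0.07252 × 10³ mol = 72.52
Sum: 571.3 + 42.12 + 8.165 + 65.69 + 72.52 = 759.795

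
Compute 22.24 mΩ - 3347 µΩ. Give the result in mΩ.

18.893 mΩ

In mΩ:
  22.24 mΩ → 22.24
  3347 µΩ = 3347e-3 mΩ = 3.347
Difference: 22.24 - 3.347 = 18.893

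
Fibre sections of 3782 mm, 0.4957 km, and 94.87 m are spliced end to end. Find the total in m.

In m:
  3782 mm = 3782 × 10⁻³ m = 3.782
  0.4957 km = 0.4957 × 10³ m = 495.7
  94.87 m → 94.87
Sum: 3.782 + 495.7 + 94.87 = 594.352

594.352 m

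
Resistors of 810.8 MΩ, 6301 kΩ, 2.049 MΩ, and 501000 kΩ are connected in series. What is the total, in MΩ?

1320.15 MΩ

In MΩ:
  810.8 MΩ → 810.8
  6301 kΩ = 6301 × 10⁻³ MΩ = 6.301
  2.049 MΩ → 2.049
  501000 kΩ = 501000 × 10⁻³ MΩ = 501
Sum: 810.8 + 6.301 + 2.049 + 501 = 1320.15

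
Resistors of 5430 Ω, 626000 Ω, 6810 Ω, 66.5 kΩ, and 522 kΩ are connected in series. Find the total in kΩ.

1226.74 kΩ

In kΩ:
  5430 Ω = 5430 × 10^-3 kΩ = 5.43
  626000 Ω = 626000 × 10^-3 kΩ = 626
  6810 Ω = 6810 × 10^-3 kΩ = 6.81
  66.5 kΩ → 66.5
  522 kΩ → 522
Sum: 5.43 + 626 + 6.81 + 66.5 + 522 = 1226.74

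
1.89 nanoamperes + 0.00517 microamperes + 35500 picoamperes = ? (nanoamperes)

In nanoamperes:
  1.89 nanoamperes → 1.89
  0.00517 microamperes = 0.00517 × 10³ nanoamperes = 5.17
  35500 picoamperes = 35500 × 10⁻³ nanoamperes = 35.5
Sum: 1.89 + 5.17 + 35.5 = 42.56

42.56 nanoamperes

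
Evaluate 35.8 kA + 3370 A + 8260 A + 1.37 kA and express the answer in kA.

48.8 kA

In kA:
  35.8 kA → 35.8
  3370 A = 3370 × 10⁻³ kA = 3.37
  8260 A = 8260 × 10⁻³ kA = 8.26
  1.37 kA → 1.37
Sum: 35.8 + 3.37 + 8.26 + 1.37 = 48.8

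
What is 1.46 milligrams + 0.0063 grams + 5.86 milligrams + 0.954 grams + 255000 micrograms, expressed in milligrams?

1222.62 milligrams

In milligrams:
  1.46 milligrams → 1.46
  0.0063 grams = 0.0063 × 10^3 milligrams = 6.3
  5.86 milligrams → 5.86
  0.954 grams = 0.954 × 10^3 milligrams = 954
  255000 micrograms = 255000 × 10^-3 milligrams = 255
Sum: 1.46 + 6.3 + 5.86 + 954 + 255 = 1222.62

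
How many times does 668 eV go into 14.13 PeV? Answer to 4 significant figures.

21150000000000

(14.13 × 10¹⁵) / (668) = 0.021153 × 10¹⁵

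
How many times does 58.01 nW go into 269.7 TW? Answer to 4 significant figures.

(269.7 × 10¹²) / (58.01 × 10⁻⁹) = 4.6492 × 10²¹

4649000000000000000000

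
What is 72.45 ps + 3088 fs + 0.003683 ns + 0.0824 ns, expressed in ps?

161.621 ps

In ps:
  72.45 ps → 72.45
  3088 fs = 3088e-3 ps = 3.088
  0.003683 ns = 0.003683e3 ps = 3.683
  0.0824 ns = 0.0824e3 ps = 82.4
Sum: 72.45 + 3.088 + 3.683 + 82.4 = 161.621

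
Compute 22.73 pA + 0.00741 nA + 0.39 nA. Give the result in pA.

In pA:
  22.73 pA → 22.73
  0.00741 nA = 0.00741 × 10^3 pA = 7.41
  0.39 nA = 0.39 × 10^3 pA = 390
Sum: 22.73 + 7.41 + 390 = 420.14

420.14 pA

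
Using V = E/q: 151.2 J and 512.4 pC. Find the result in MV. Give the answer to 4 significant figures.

295100 MV

(151.2) / (512.4e-12) = 0.295082e12 V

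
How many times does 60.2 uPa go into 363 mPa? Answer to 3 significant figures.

(363 × 10⁻³) / (60.2 × 10⁻⁶) = 6.03 × 10³

6030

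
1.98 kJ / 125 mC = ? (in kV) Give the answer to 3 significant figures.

15.8 kV

(1.98 × 10³) / (125 × 10⁻³) = 0.01584 × 10⁶ V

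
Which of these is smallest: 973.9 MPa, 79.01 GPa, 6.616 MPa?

6.616 MPa

973.9 MPa = 973900000 Pa
79.01 GPa = 79010000000 Pa
6.616 MPa = 6616000 Pa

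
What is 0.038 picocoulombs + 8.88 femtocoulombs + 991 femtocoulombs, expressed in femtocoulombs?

In femtocoulombs:
  0.038 picocoulombs = 0.038 × 10³ femtocoulombs = 38
  8.88 femtocoulombs → 8.88
  991 femtocoulombs → 991
Sum: 38 + 8.88 + 991 = 1037.88

1037.88 femtocoulombs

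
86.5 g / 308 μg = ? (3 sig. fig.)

(86.5) / (308e-6) = 0.2808e6

281000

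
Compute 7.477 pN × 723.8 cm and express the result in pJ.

7.477e-12 × 723.8e-2 = 5411.8526e-14 J

54.118526 pJ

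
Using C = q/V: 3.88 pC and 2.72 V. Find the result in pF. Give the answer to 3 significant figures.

(3.88 × 10⁻¹²) / (2.72) = 1.4265 × 10⁻¹² F

1.43 pF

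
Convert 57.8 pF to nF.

pico = 1e-12, nano = 1e-9; factor is 1e-3.
57.8 × 1e-3 = 0.0578

0.0578 nF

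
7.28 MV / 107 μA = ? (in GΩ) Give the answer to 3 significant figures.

68.0 GΩ

(7.28 × 10⁶) / (107 × 10⁻⁶) = 0.068037 × 10¹² Ω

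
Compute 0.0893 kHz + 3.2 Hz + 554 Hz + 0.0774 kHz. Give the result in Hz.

In Hz:
  0.0893 kHz = 0.0893e3 Hz = 89.3
  3.2 Hz → 3.2
  554 Hz → 554
  0.0774 kHz = 0.0774e3 Hz = 77.4
Sum: 89.3 + 3.2 + 554 + 77.4 = 723.9

723.9 Hz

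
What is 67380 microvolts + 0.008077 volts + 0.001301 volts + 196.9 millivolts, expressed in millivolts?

273.658 millivolts

In millivolts:
  67380 microvolts = 67380e-3 millivolts = 67.38
  0.008077 volts = 0.008077e3 millivolts = 8.077
  0.001301 volts = 0.001301e3 millivolts = 1.301
  196.9 millivolts → 196.9
Sum: 67.38 + 8.077 + 1.301 + 196.9 = 273.658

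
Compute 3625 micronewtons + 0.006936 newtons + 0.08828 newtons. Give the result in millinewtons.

In millinewtons:
  3625 micronewtons = 3625e-3 millinewtons = 3.625
  0.006936 newtons = 0.006936e3 millinewtons = 6.936
  0.08828 newtons = 0.08828e3 millinewtons = 88.28
Sum: 3.625 + 6.936 + 88.28 = 98.841

98.841 millinewtons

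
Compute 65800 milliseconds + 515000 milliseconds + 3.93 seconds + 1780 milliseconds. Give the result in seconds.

586.51 seconds

In seconds:
  65800 milliseconds = 65800 × 10⁻³ seconds = 65.8
  515000 milliseconds = 515000 × 10⁻³ seconds = 515
  3.93 seconds → 3.93
  1780 milliseconds = 1780 × 10⁻³ seconds = 1.78
Sum: 65.8 + 515 + 3.93 + 1.78 = 586.51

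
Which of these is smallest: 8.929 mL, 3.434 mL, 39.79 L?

3.434 mL

8.929 mL = 0.008929 L
3.434 mL = 0.003434 L
39.79 L = 39.79 L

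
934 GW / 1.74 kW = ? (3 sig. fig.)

(934 × 10^9) / (1.74 × 10^3) = 536.8 × 10^6

537000000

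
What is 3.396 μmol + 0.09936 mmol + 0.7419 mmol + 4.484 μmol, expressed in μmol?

849.14 μmol

In μmol:
  3.396 μmol → 3.396
  0.09936 mmol = 0.09936 × 10³ μmol = 99.36
  0.7419 mmol = 0.7419 × 10³ μmol = 741.9
  4.484 μmol → 4.484
Sum: 3.396 + 99.36 + 741.9 + 4.484 = 849.14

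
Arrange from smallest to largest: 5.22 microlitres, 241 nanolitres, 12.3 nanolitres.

5.22 microlitres = 0.00000522 litres
241 nanolitres = 0.000000241 litres
12.3 nanolitres = 0.0000000123 litres

12.3 nanolitres < 241 nanolitres < 5.22 microlitres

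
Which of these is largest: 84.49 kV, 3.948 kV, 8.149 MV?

8.149 MV

84.49 kV = 84490 V
3.948 kV = 3948 V
8.149 MV = 8149000 V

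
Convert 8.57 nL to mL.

0.00000857 mL

nano = 10^-9, milli = 10^-3; factor is 10^-6.
8.57 × 10^-6 = 0.00000857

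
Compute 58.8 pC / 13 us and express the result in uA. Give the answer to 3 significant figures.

4.52 uA

(58.8 × 10^-12) / (13 × 10^-6) = 4.5231 × 10^-6 A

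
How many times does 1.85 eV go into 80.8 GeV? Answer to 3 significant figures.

43700000000

(80.8e9) / (1.85) = 43.68e9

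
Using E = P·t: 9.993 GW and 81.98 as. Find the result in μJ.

0.81922614 μJ

9.993 × 10⁹ × 81.98 × 10⁻¹⁸ = 819.22614 × 10⁻⁹ J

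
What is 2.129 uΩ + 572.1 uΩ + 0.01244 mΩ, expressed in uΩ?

In uΩ:
  2.129 uΩ → 2.129
  572.1 uΩ → 572.1
  0.01244 mΩ = 0.01244e3 uΩ = 12.44
Sum: 2.129 + 572.1 + 12.44 = 586.669

586.669 uΩ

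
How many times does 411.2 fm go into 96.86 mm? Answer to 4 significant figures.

235600000000

(96.86e-3) / (411.2e-15) = 0.23555e12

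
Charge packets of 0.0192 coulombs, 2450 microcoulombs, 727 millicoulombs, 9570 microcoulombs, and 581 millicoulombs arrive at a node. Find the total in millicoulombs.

1339.22 millicoulombs

In millicoulombs:
  0.0192 coulombs = 0.0192 × 10³ millicoulombs = 19.2
  2450 microcoulombs = 2450 × 10⁻³ millicoulombs = 2.45
  727 millicoulombs → 727
  9570 microcoulombs = 9570 × 10⁻³ millicoulombs = 9.57
  581 millicoulombs → 581
Sum: 19.2 + 2.45 + 727 + 9.57 + 581 = 1339.22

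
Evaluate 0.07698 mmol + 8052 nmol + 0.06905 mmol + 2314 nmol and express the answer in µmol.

156.396 µmol

In µmol:
  0.07698 mmol = 0.07698 × 10³ µmol = 76.98
  8052 nmol = 8052 × 10⁻³ µmol = 8.052
  0.06905 mmol = 0.06905 × 10³ µmol = 69.05
  2314 nmol = 2314 × 10⁻³ µmol = 2.314
Sum: 76.98 + 8.052 + 69.05 + 2.314 = 156.396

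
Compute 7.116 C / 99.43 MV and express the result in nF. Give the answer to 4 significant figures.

71.57 nF

(7.116) / (99.43e6) = 0.0715679e-6 F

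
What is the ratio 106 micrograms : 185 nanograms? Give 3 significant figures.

573

(106 × 10^-6) / (185 × 10^-9) = 0.573 × 10^3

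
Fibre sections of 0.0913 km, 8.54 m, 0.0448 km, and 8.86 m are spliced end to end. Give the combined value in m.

153.5 m

In m:
  0.0913 km = 0.0913 × 10³ m = 91.3
  8.54 m → 8.54
  0.0448 km = 0.0448 × 10³ m = 44.8
  8.86 m → 8.86
Sum: 91.3 + 8.54 + 44.8 + 8.86 = 153.5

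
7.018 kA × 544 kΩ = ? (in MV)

3817.792 MV

7.018 × 10³ × 544 × 10³ = 3817.792 × 10⁶ V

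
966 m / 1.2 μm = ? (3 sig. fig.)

(966) / (1.2 × 10⁻⁶) = 805 × 10⁶

805000000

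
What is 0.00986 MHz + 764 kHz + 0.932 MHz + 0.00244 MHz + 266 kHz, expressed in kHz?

In kHz:
  0.00986 MHz = 0.00986 × 10^3 kHz = 9.86
  764 kHz → 764
  0.932 MHz = 0.932 × 10^3 kHz = 932
  0.00244 MHz = 0.00244 × 10^3 kHz = 2.44
  266 kHz → 266
Sum: 9.86 + 764 + 932 + 2.44 + 266 = 1974.3

1974.3 kHz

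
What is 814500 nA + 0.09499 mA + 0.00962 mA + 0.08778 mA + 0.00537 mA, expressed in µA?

1012.26 µA

In µA:
  814500 nA = 814500e-3 µA = 814.5
  0.09499 mA = 0.09499e3 µA = 94.99
  0.00962 mA = 0.00962e3 µA = 9.62
  0.08778 mA = 0.08778e3 µA = 87.78
  0.00537 mA = 0.00537e3 µA = 5.37
Sum: 814.5 + 94.99 + 9.62 + 87.78 + 5.37 = 1012.26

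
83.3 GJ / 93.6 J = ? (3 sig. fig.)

890000000

(83.3 × 10⁹) / (93.6) = 0.89 × 10⁹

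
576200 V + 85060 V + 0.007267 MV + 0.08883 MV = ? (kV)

In kV:
  576200 V = 576200 × 10⁻³ kV = 576.2
  85060 V = 85060 × 10⁻³ kV = 85.06
  0.007267 MV = 0.007267 × 10³ kV = 7.267
  0.08883 MV = 0.08883 × 10³ kV = 88.83
Sum: 576.2 + 85.06 + 7.267 + 88.83 = 757.357

757.357 kV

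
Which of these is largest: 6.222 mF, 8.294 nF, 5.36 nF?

6.222 mF

6.222 mF = 0.006222 F
8.294 nF = 0.000000008294 F
5.36 nF = 0.00000000536 F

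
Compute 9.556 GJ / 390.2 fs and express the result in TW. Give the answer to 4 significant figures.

(9.556 × 10⁹) / (390.2 × 10⁻¹⁵) = 0.02449 × 10²⁴ W

24490000000 TW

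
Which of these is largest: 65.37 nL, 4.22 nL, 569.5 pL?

65.37 nL

65.37 nL = 0.00000006537 L
4.22 nL = 0.00000000422 L
569.5 pL = 0.0000000005695 L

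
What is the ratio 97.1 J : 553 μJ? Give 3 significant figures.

176000

(97.1) / (553 × 10⁻⁶) = 0.1756 × 10⁶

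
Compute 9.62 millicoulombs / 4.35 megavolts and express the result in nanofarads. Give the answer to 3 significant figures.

2.21 nanofarads

(9.62 × 10^-3) / (4.35 × 10^6) = 2.2115 × 10^-9 F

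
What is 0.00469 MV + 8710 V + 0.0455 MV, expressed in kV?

58.9 kV

In kV:
  0.00469 MV = 0.00469e3 kV = 4.69
  8710 V = 8710e-3 kV = 8.71
  0.0455 MV = 0.0455e3 kV = 45.5
Sum: 4.69 + 8.71 + 45.5 = 58.9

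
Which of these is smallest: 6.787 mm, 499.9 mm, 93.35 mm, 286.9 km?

6.787 mm

6.787 mm = 0.006787 m
499.9 mm = 0.4999 m
93.35 mm = 0.09335 m
286.9 km = 286900 m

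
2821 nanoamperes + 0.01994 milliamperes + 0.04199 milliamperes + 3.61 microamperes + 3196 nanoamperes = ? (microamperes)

In microamperes:
  2821 nanoamperes = 2821e-3 microamperes = 2.821
  0.01994 milliamperes = 0.01994e3 microamperes = 19.94
  0.04199 milliamperes = 0.04199e3 microamperes = 41.99
  3.61 microamperes → 3.61
  3196 nanoamperes = 3196e-3 microamperes = 3.196
Sum: 2.821 + 19.94 + 41.99 + 3.61 + 3.196 = 71.557

71.557 microamperes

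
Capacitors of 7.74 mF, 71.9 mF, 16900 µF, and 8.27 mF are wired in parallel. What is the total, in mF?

In mF:
  7.74 mF → 7.74
  71.9 mF → 71.9
  16900 µF = 16900e-3 mF = 16.9
  8.27 mF → 8.27
Sum: 7.74 + 71.9 + 16.9 + 8.27 = 104.81

104.81 mF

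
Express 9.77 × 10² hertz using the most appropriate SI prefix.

977 hertz

= 977 hertz; mantissa already in [1, 1000).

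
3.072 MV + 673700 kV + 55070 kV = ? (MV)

In MV:
  3.072 MV → 3.072
  673700 kV = 673700 × 10⁻³ MV = 673.7
  55070 kV = 55070 × 10⁻³ MV = 55.07
Sum: 3.072 + 673.7 + 55.07 = 731.842

731.842 MV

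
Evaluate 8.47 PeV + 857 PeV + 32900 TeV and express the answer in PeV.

898.37 PeV

In PeV:
  8.47 PeV → 8.47
  857 PeV → 857
  32900 TeV = 32900e-3 PeV = 32.9
Sum: 8.47 + 857 + 32.9 = 898.37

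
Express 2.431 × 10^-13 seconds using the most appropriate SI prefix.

= 243.1 × 10^-15 seconds; 10^-15 is femto.

243.1 femtoseconds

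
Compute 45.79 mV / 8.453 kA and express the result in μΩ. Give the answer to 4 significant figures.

(45.79 × 10^-3) / (8.453 × 10^3) = 5.41701 × 10^-6 Ω

5.417 μΩ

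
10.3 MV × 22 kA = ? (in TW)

0.2266 TW

10.3 × 10⁶ × 22 × 10³ = 226.6 × 10⁹ W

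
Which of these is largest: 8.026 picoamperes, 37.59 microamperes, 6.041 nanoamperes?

37.59 microamperes

8.026 picoamperes = 0.000000000008026 amperes
37.59 microamperes = 0.00003759 amperes
6.041 nanoamperes = 0.000000006041 amperes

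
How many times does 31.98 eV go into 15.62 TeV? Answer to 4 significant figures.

(15.62 × 10^12) / (31.98) = 0.48843 × 10^12

488400000000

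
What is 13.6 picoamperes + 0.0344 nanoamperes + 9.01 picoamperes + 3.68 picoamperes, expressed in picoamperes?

60.69 picoamperes

In picoamperes:
  13.6 picoamperes → 13.6
  0.0344 nanoamperes = 0.0344 × 10³ picoamperes = 34.4
  9.01 picoamperes → 9.01
  3.68 picoamperes → 3.68
Sum: 13.6 + 34.4 + 9.01 + 3.68 = 60.69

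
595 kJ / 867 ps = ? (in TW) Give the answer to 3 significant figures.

686 TW

(595 × 10^3) / (867 × 10^-12) = 0.68627 × 10^15 W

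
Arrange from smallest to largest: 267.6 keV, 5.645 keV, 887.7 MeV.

267.6 keV = 267600 eV
5.645 keV = 5645 eV
887.7 MeV = 887700000 eV

5.645 keV < 267.6 keV < 887.7 MeV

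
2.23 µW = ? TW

micro = 10^-6, tera = 10^12; factor is 10^-18.
2.23 × 10^-18 = 0.00000000000000000223

0.00000000000000000223 TW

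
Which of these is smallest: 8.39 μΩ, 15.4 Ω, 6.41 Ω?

8.39 μΩ = 0.00000839 Ω
15.4 Ω = 15.4 Ω
6.41 Ω = 6.41 Ω

8.39 μΩ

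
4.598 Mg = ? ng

4598000000000000 ng

mega = 1e6, nano = 1e-9; factor is 1e15.
4.598 × 1e15 = 4598000000000000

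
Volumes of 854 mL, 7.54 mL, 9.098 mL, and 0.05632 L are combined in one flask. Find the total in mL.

In mL:
  854 mL → 854
  7.54 mL → 7.54
  9.098 mL → 9.098
  0.05632 L = 0.05632 × 10³ mL = 56.32
Sum: 854 + 7.54 + 9.098 + 56.32 = 926.958

926.958 mL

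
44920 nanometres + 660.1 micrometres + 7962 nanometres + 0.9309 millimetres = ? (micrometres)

In micrometres:
  44920 nanometres = 44920e-3 micrometres = 44.92
  660.1 micrometres → 660.1
  7962 nanometres = 7962e-3 micrometres = 7.962
  0.9309 millimetres = 0.9309e3 micrometres = 930.9
Sum: 44.92 + 660.1 + 7.962 + 930.9 = 1643.882

1643.882 micrometres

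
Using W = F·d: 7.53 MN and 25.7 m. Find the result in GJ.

0.193521 GJ

7.53e6 × 25.7 = 193.521e6 J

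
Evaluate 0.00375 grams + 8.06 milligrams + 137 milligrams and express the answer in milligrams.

148.81 milligrams

In milligrams:
  0.00375 grams = 0.00375e3 milligrams = 3.75
  8.06 milligrams → 8.06
  137 milligrams → 137
Sum: 3.75 + 8.06 + 137 = 148.81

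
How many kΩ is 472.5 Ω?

0.4725 kΩ

(no prefix) = 10⁰, kilo = 10³; factor is 10⁻³.
472.5 × 10⁻³ = 0.4725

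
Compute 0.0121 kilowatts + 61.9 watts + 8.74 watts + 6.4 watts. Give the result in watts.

In watts:
  0.0121 kilowatts = 0.0121e3 watts = 12.1
  61.9 watts → 61.9
  8.74 watts → 8.74
  6.4 watts → 6.4
Sum: 12.1 + 61.9 + 8.74 + 6.4 = 89.14

89.14 watts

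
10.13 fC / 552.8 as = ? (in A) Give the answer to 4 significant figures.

18.32 A

(10.13 × 10⁻¹⁵) / (552.8 × 10⁻¹⁸) = 0.0183249 × 10³ A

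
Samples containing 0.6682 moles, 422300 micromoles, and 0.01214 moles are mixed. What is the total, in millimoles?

In millimoles:
  0.6682 moles = 0.6682 × 10³ millimoles = 668.2
  422300 micromoles = 422300 × 10⁻³ millimoles = 422.3
  0.01214 moles = 0.01214 × 10³ millimoles = 12.14
Sum: 668.2 + 422.3 + 12.14 = 1102.64

1102.64 millimoles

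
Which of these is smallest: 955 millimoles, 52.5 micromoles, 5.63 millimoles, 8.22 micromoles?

955 millimoles = 0.955 moles
52.5 micromoles = 0.0000525 moles
5.63 millimoles = 0.00563 moles
8.22 micromoles = 0.00000822 moles

8.22 micromoles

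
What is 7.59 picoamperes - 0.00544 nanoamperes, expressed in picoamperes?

2.15 picoamperes

In picoamperes:
  7.59 picoamperes → 7.59
  0.00544 nanoamperes = 0.00544e3 picoamperes = 5.44
Difference: 7.59 - 5.44 = 2.15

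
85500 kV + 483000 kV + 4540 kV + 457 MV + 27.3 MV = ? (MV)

In MV:
  85500 kV = 85500e-3 MV = 85.5
  483000 kV = 483000e-3 MV = 483
  4540 kV = 4540e-3 MV = 4.54
  457 MV → 457
  27.3 MV → 27.3
Sum: 85.5 + 483 + 4.54 + 457 + 27.3 = 1057.34

1057.34 MV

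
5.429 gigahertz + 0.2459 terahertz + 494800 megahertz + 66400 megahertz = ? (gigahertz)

In gigahertz:
  5.429 gigahertz → 5.429
  0.2459 terahertz = 0.2459 × 10^3 gigahertz = 245.9
  494800 megahertz = 494800 × 10^-3 gigahertz = 494.8
  66400 megahertz = 66400 × 10^-3 gigahertz = 66.4
Sum: 5.429 + 245.9 + 494.8 + 66.4 = 812.529

812.529 gigahertz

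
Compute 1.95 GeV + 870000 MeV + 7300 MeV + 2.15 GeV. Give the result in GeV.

In GeV:
  1.95 GeV → 1.95
  870000 MeV = 870000 × 10^-3 GeV = 870
  7300 MeV = 7300 × 10^-3 GeV = 7.3
  2.15 GeV → 2.15
Sum: 1.95 + 870 + 7.3 + 2.15 = 881.4

881.4 GeV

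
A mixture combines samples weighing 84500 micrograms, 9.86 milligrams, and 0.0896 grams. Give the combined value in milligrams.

In milligrams:
  84500 micrograms = 84500 × 10^-3 milligrams = 84.5
  9.86 milligrams → 9.86
  0.0896 grams = 0.0896 × 10^3 milligrams = 89.6
Sum: 84.5 + 9.86 + 89.6 = 183.96

183.96 milligrams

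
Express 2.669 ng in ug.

0.002669 ug

nano = 10⁻⁹, micro = 10⁻⁶; factor is 10⁻³.
2.669 × 10⁻³ = 0.002669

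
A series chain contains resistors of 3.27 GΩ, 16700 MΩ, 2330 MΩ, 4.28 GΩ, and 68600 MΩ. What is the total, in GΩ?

95.18 GΩ

In GΩ:
  3.27 GΩ → 3.27
  16700 MΩ = 16700 × 10^-3 GΩ = 16.7
  2330 MΩ = 2330 × 10^-3 GΩ = 2.33
  4.28 GΩ → 4.28
  68600 MΩ = 68600 × 10^-3 GΩ = 68.6
Sum: 3.27 + 16.7 + 2.33 + 4.28 + 68.6 = 95.18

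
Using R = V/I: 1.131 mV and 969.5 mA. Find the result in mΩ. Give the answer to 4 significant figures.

(1.131 × 10^-3) / (969.5 × 10^-3) = 0.00116658 Ω

1.167 mΩ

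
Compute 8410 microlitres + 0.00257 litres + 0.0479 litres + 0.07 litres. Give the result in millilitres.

128.88 millilitres

In millilitres:
  8410 microlitres = 8410 × 10^-3 millilitres = 8.41
  0.00257 litres = 0.00257 × 10^3 millilitres = 2.57
  0.0479 litres = 0.0479 × 10^3 millilitres = 47.9
  0.07 litres = 0.07 × 10^3 millilitres = 70
Sum: 8.41 + 2.57 + 47.9 + 70 = 128.88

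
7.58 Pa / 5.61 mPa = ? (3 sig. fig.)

(7.58) / (5.61 × 10^-3) = 1.351 × 10^3

1350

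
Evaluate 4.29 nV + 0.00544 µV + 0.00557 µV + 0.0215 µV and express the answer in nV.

36.8 nV

In nV:
  4.29 nV → 4.29
  0.00544 µV = 0.00544 × 10^3 nV = 5.44
  0.00557 µV = 0.00557 × 10^3 nV = 5.57
  0.0215 µV = 0.0215 × 10^3 nV = 21.5
Sum: 4.29 + 5.44 + 5.57 + 21.5 = 36.8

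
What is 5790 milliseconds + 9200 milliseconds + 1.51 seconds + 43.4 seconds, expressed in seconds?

59.9 seconds

In seconds:
  5790 milliseconds = 5790e-3 seconds = 5.79
  9200 milliseconds = 9200e-3 seconds = 9.2
  1.51 seconds → 1.51
  43.4 seconds → 43.4
Sum: 5.79 + 9.2 + 1.51 + 43.4 = 59.9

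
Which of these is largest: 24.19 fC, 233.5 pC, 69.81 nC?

24.19 fC = 0.00000000000002419 C
233.5 pC = 0.0000000002335 C
69.81 nC = 0.00000006981 C

69.81 nC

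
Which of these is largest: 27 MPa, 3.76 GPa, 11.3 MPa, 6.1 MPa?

3.76 GPa

27 MPa = 27000000 Pa
3.76 GPa = 3760000000 Pa
11.3 MPa = 11300000 Pa
6.1 MPa = 6100000 Pa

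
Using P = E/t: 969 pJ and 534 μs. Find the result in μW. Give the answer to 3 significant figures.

1.81 μW

(969e-12) / (534e-6) = 1.8146e-6 W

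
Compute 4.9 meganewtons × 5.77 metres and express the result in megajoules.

28.273 megajoules

4.9 × 10^6 × 5.77 = 28.273 × 10^6 J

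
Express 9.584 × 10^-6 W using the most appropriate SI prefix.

9.584 μW

= 9.584 × 10^-6 W; 10^-6 is micro.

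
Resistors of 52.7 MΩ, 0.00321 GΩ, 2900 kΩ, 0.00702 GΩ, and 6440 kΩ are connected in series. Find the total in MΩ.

72.27 MΩ

In MΩ:
  52.7 MΩ → 52.7
  0.00321 GΩ = 0.00321 × 10^3 MΩ = 3.21
  2900 kΩ = 2900 × 10^-3 MΩ = 2.9
  0.00702 GΩ = 0.00702 × 10^3 MΩ = 7.02
  6440 kΩ = 6440 × 10^-3 MΩ = 6.44
Sum: 52.7 + 3.21 + 2.9 + 7.02 + 6.44 = 72.27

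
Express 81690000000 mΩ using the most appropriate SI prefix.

= 81.69 × 10⁶ Ω; 10⁶ is mega.

81.69 MΩ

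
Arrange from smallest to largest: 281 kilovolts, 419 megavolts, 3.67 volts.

281 kilovolts = 281000 volts
419 megavolts = 419000000 volts
3.67 volts = 3.67 volts

3.67 volts < 281 kilovolts < 419 megavolts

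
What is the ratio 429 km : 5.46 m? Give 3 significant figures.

(429 × 10^3) / (5.46) = 78.57 × 10^3

78600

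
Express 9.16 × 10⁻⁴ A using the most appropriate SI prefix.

= 916 × 10⁻⁶ A; 10⁻⁶ is micro.

916 µA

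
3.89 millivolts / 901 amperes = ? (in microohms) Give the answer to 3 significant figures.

(3.89 × 10⁻³) / (901) = 0.0043174 × 10⁻³ Ω

4.32 microohms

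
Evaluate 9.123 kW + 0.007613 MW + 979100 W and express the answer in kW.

995.836 kW

In kW:
  9.123 kW → 9.123
  0.007613 MW = 0.007613 × 10^3 kW = 7.613
  979100 W = 979100 × 10^-3 kW = 979.1
Sum: 9.123 + 7.613 + 979.1 = 995.836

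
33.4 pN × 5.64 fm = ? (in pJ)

0.000000000000188376 pJ

33.4e-12 × 5.64e-15 = 188.376e-27 J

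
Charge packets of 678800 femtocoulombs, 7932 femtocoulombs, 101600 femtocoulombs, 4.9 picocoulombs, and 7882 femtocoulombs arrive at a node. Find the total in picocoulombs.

In picocoulombs:
  678800 femtocoulombs = 678800 × 10^-3 picocoulombs = 678.8
  7932 femtocoulombs = 7932 × 10^-3 picocoulombs = 7.932
  101600 femtocoulombs = 101600 × 10^-3 picocoulombs = 101.6
  4.9 picocoulombs → 4.9
  7882 femtocoulombs = 7882 × 10^-3 picocoulombs = 7.882
Sum: 678.8 + 7.932 + 101.6 + 4.9 + 7.882 = 801.114

801.114 picocoulombs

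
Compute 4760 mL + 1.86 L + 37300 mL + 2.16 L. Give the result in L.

In L:
  4760 mL = 4760 × 10⁻³ L = 4.76
  1.86 L → 1.86
  37300 mL = 37300 × 10⁻³ L = 37.3
  2.16 L → 2.16
Sum: 4.76 + 1.86 + 37.3 + 2.16 = 46.08

46.08 L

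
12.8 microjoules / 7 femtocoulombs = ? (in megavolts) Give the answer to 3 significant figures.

1830 megavolts

(12.8 × 10⁻⁶) / (7 × 10⁻¹⁵) = 1.8286 × 10⁹ V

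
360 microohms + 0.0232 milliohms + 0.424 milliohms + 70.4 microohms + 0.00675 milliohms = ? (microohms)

In microohms:
  360 microohms → 360
  0.0232 milliohms = 0.0232 × 10^3 microohms = 23.2
  0.424 milliohms = 0.424 × 10^3 microohms = 424
  70.4 microohms → 70.4
  0.00675 milliohms = 0.00675 × 10^3 microohms = 6.75
Sum: 360 + 23.2 + 424 + 70.4 + 6.75 = 884.35

884.35 microohms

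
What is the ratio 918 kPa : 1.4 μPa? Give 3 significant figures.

(918e3) / (1.4e-6) = 655.7e9

656000000000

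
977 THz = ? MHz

977000000 MHz

tera = 10¹², mega = 10⁶; factor is 10⁶.
977 × 10⁶ = 977000000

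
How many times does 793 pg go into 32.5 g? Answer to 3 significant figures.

(32.5) / (793 × 10⁻¹²) = 0.04098 × 10¹²

41000000000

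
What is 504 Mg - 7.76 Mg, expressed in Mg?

In Mg:
  504 Mg → 504
  7.76 Mg → 7.76
Difference: 504 - 7.76 = 496.24

496.24 Mg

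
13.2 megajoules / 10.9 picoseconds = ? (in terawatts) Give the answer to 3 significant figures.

(13.2 × 10^6) / (10.9 × 10^-12) = 1.211 × 10^18 W

1210000 terawatts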